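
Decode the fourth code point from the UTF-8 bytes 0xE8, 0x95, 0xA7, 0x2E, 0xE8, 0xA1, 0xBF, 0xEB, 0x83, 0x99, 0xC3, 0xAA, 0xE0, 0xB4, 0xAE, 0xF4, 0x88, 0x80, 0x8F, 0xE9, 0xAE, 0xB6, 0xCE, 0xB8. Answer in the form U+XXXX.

Offset 0: leading byte 0xE8 = 11101000 → 3-byte char #1 = E8 95 A7.
Offset 3: leading byte 0x2E = 00101110 → 1-byte char #2 = 2E.
Offset 4: leading byte 0xE8 = 11101000 → 3-byte char #3 = E8 A1 BF.
Offset 7: leading byte 0xEB = 11101011 → 3-byte char #4 = EB 83 99.
Leading byte 0xEB = 11101011 matches 1110xxxx → 3-byte sequence.
Byte 1: 0xEB = 11101011, payload 1011 (4 bits).
Byte 2: 0x83 = 10000011 (10xxxxxx ✓), payload 000011.
Byte 3: 0x99 = 10011001 (10xxxxxx ✓), payload 011001.
Concatenate: 1011000011011001 = 0xB0D9 (16 bits → U+B0D9).

U+B0D9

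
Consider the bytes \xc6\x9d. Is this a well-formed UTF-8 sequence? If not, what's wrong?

valid

Leading byte 0xC6 = 11000110 → 2-byte form.
Continuation bytes 0x9D=10011101 all match 10xxxxxx.
Decoded value 0x19D is ≥ 0x80 (shortest form) and not a surrogate.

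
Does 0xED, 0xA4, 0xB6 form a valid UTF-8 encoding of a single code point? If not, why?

invalid (encodes a surrogate (U+D800–U+DFFF))

Structurally a 3-byte sequence; payload = 0xD936.
But 0xD936 is in U+D800–U+DFFF, the surrogate range. Surrogates are not Unicode scalar values and are forbidden in UTF-8.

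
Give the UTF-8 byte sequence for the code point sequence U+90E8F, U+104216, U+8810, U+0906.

F2 90 BA 8F F4 84 88 96 E8 A0 90 E0 A4 86

U+90E8F: 4-byte form → F2 90 BA 8F.
U+104216: 4-byte form → F4 84 88 96.
U+8810: 3-byte form → E8 A0 90.
U+0906: 3-byte form → E0 A4 86.
Concatenated (14 bytes): F2 90 BA 8F F4 84 88 96 E8 A0 90 E0 A4 86.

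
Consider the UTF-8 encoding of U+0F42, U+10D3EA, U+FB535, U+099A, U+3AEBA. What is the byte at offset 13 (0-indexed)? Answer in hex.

0x9A

U+0F42 → 3-byte form E0 BD 82 at offsets 0–2.
U+10D3EA → 4-byte form F4 8D 8F AA at offsets 3–6.
U+FB535 → 4-byte form F3 BB 94 B5 at offsets 7–10.
U+099A → 3-byte form E0 A6 9A at offsets 11–13.
Offset 13 falls in char 4's range; it's byte 3 of E0 A6 9A = 0x9A.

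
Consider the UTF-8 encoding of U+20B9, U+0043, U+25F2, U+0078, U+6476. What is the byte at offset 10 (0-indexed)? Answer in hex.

U+20B9 → 3-byte form E2 82 B9 at offsets 0–2.
U+0043 → 1-byte form 43 at offsets 3–3.
U+25F2 → 3-byte form E2 97 B2 at offsets 4–6.
U+0078 → 1-byte form 78 at offsets 7–7.
U+6476 → 3-byte form E6 91 B6 at offsets 8–10.
Offset 10 falls in char 5's range; it's byte 3 of E6 91 B6 = 0xB6.

0xB6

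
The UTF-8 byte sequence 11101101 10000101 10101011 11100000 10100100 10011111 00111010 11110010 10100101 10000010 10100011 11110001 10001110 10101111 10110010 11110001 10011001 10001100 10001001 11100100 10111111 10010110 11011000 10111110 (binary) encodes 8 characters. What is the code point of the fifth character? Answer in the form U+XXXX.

Offset 0: leading byte 0xED = 11101101 → 3-byte char #1 = ED 85 AB.
Offset 3: leading byte 0xE0 = 11100000 → 3-byte char #2 = E0 A4 9F.
Offset 6: leading byte 0x3A = 00111010 → 1-byte char #3 = 3A.
Offset 7: leading byte 0xF2 = 11110010 → 4-byte char #4 = F2 A5 82 A3.
Offset 11: leading byte 0xF1 = 11110001 → 4-byte char #5 = F1 8E AF B2.
Leading byte 0xF1 = 11110001 matches 11110xxx → 4-byte sequence.
Byte 1: 0xF1 = 11110001, payload 001 (3 bits).
Byte 2: 0x8E = 10001110 (10xxxxxx ✓), payload 001110.
Byte 3: 0xAF = 10101111 (10xxxxxx ✓), payload 101111.
Byte 4: 0xB2 = 10110010 (10xxxxxx ✓), payload 110010.
Concatenate: 001001110101111110010 = 0x4EBF2 (21 bits → U+4EBF2).

U+4EBF2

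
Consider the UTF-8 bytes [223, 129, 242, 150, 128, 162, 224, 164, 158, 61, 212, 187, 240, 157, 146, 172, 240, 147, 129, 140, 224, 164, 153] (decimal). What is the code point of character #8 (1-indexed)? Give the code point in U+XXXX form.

U+0919

Offset 0: leading byte 0xDF = 11011111 → 2-byte char #1 = DF 81.
Offset 2: leading byte 0xF2 = 11110010 → 4-byte char #2 = F2 96 80 A2.
Offset 6: leading byte 0xE0 = 11100000 → 3-byte char #3 = E0 A4 9E.
Offset 9: leading byte 0x3D = 00111101 → 1-byte char #4 = 3D.
Offset 10: leading byte 0xD4 = 11010100 → 2-byte char #5 = D4 BB.
Offset 12: leading byte 0xF0 = 11110000 → 4-byte char #6 = F0 9D 92 AC.
Offset 16: leading byte 0xF0 = 11110000 → 4-byte char #7 = F0 93 81 8C.
Offset 20: leading byte 0xE0 = 11100000 → 3-byte char #8 = E0 A4 99.
Leading byte 0xE0 = 11100000 matches 1110xxxx → 3-byte sequence.
Byte 1: 0xE0 = 11100000, payload 0000 (4 bits).
Byte 2: 0xA4 = 10100100 (10xxxxxx ✓), payload 100100.
Byte 3: 0x99 = 10011001 (10xxxxxx ✓), payload 011001.
Concatenate: 0000100100011001 = 0x919 (16 bits → U+0919).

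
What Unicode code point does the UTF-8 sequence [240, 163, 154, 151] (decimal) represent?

Leading byte 0xF0 = 11110000 matches 11110xxx → 4-byte sequence.
Byte 1: 0xF0 = 11110000, payload 000 (3 bits).
Byte 2: 0xA3 = 10100011 (10xxxxxx ✓), payload 100011.
Byte 3: 0x9A = 10011010 (10xxxxxx ✓), payload 011010.
Byte 4: 0x97 = 10010111 (10xxxxxx ✓), payload 010111.
Concatenate: 000100011011010010111 = 0x23697 (21 bits → U+23697).

U+23697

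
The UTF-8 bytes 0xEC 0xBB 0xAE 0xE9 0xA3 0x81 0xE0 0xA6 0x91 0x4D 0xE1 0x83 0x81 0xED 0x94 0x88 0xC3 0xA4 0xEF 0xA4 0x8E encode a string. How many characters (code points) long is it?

8

Byte at offset 0: 0xEC = 11101100 → 3-byte char (#1). Advance 3.
Byte at offset 3: 0xE9 = 11101001 → 3-byte char (#2). Advance 3.
Byte at offset 6: 0xE0 = 11100000 → 3-byte char (#3). Advance 3.
Byte at offset 9: 0x4D = 01001101 → 1-byte char (#4). Advance 1.
Byte at offset 10: 0xE1 = 11100001 → 3-byte char (#5). Advance 3.
Byte at offset 13: 0xED = 11101101 → 3-byte char (#6). Advance 3.
Byte at offset 16: 0xC3 = 11000011 → 2-byte char (#7). Advance 2.
Byte at offset 18: 0xEF = 11101111 → 3-byte char (#8). Advance 3.
Reached end at offset 21 after 8 code points.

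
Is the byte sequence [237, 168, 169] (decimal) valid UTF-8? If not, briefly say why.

Structurally a 3-byte sequence; payload = 0xDA29.
But 0xDA29 is in U+D800–U+DFFF, the surrogate range. Surrogates are not Unicode scalar values and are forbidden in UTF-8.

invalid (encodes a surrogate (U+D800–U+DFFF))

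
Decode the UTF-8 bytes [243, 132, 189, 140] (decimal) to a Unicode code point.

Leading byte 0xF3 = 11110011 matches 11110xxx → 4-byte sequence.
Byte 1: 0xF3 = 11110011, payload 011 (3 bits).
Byte 2: 0x84 = 10000100 (10xxxxxx ✓), payload 000100.
Byte 3: 0xBD = 10111101 (10xxxxxx ✓), payload 111101.
Byte 4: 0x8C = 10001100 (10xxxxxx ✓), payload 001100.
Concatenate: 011000100111101001100 = 0xC4F4C (21 bits → U+C4F4C).

U+C4F4C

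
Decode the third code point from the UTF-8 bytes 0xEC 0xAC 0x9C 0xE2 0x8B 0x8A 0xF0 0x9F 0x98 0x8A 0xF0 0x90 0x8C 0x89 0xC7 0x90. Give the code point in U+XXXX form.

U+1F60A

Offset 0: leading byte 0xEC = 11101100 → 3-byte char #1 = EC AC 9C.
Offset 3: leading byte 0xE2 = 11100010 → 3-byte char #2 = E2 8B 8A.
Offset 6: leading byte 0xF0 = 11110000 → 4-byte char #3 = F0 9F 98 8A.
Leading byte 0xF0 = 11110000 matches 11110xxx → 4-byte sequence.
Byte 1: 0xF0 = 11110000, payload 000 (3 bits).
Byte 2: 0x9F = 10011111 (10xxxxxx ✓), payload 011111.
Byte 3: 0x98 = 10011000 (10xxxxxx ✓), payload 011000.
Byte 4: 0x8A = 10001010 (10xxxxxx ✓), payload 001010.
Concatenate: 000011111011000001010 = 0x1F60A (21 bits → U+1F60A).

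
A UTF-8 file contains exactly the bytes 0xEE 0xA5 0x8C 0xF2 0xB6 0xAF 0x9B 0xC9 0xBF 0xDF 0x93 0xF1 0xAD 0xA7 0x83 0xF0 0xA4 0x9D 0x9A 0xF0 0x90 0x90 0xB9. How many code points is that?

7

Byte at offset 0: 0xEE = 11101110 → 3-byte char (#1). Advance 3.
Byte at offset 3: 0xF2 = 11110010 → 4-byte char (#2). Advance 4.
Byte at offset 7: 0xC9 = 11001001 → 2-byte char (#3). Advance 2.
Byte at offset 9: 0xDF = 11011111 → 2-byte char (#4). Advance 2.
Byte at offset 11: 0xF1 = 11110001 → 4-byte char (#5). Advance 4.
Byte at offset 15: 0xF0 = 11110000 → 4-byte char (#6). Advance 4.
Byte at offset 19: 0xF0 = 11110000 → 4-byte char (#7). Advance 4.
Reached end at offset 23 after 7 code points.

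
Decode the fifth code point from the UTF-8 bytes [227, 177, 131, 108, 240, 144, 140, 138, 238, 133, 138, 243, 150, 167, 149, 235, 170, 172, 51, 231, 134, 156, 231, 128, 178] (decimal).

Offset 0: leading byte 0xE3 = 11100011 → 3-byte char #1 = E3 B1 83.
Offset 3: leading byte 0x6C = 01101100 → 1-byte char #2 = 6C.
Offset 4: leading byte 0xF0 = 11110000 → 4-byte char #3 = F0 90 8C 8A.
Offset 8: leading byte 0xEE = 11101110 → 3-byte char #4 = EE 85 8A.
Offset 11: leading byte 0xF3 = 11110011 → 4-byte char #5 = F3 96 A7 95.
Leading byte 0xF3 = 11110011 matches 11110xxx → 4-byte sequence.
Byte 1: 0xF3 = 11110011, payload 011 (3 bits).
Byte 2: 0x96 = 10010110 (10xxxxxx ✓), payload 010110.
Byte 3: 0xA7 = 10100111 (10xxxxxx ✓), payload 100111.
Byte 4: 0x95 = 10010101 (10xxxxxx ✓), payload 010101.
Concatenate: 011010110100111010101 = 0xD69D5 (21 bits → U+D69D5).

U+D69D5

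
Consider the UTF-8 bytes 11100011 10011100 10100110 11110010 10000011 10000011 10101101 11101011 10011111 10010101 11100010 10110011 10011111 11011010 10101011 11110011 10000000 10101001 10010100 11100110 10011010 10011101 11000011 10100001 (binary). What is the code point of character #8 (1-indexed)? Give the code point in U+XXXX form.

U+00E1

Offset 0: leading byte 0xE3 = 11100011 → 3-byte char #1 = E3 9C A6.
Offset 3: leading byte 0xF2 = 11110010 → 4-byte char #2 = F2 83 83 AD.
Offset 7: leading byte 0xEB = 11101011 → 3-byte char #3 = EB 9F 95.
Offset 10: leading byte 0xE2 = 11100010 → 3-byte char #4 = E2 B3 9F.
Offset 13: leading byte 0xDA = 11011010 → 2-byte char #5 = DA AB.
Offset 15: leading byte 0xF3 = 11110011 → 4-byte char #6 = F3 80 A9 94.
Offset 19: leading byte 0xE6 = 11100110 → 3-byte char #7 = E6 9A 9D.
Offset 22: leading byte 0xC3 = 11000011 → 2-byte char #8 = C3 A1.
Leading byte 0xC3 = 11000011 matches 110xxxxx → 2-byte sequence.
Byte 1: 0xC3 = 11000011, payload 00011 (5 bits).
Byte 2: 0xA1 = 10100001 (10xxxxxx ✓), payload 100001.
Concatenate: 00011100001 = 0xE1 (11 bits → U+00E1).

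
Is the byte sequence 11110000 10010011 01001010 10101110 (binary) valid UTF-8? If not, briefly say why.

invalid (non-continuation byte where continuation expected)

Leading byte 0xF0 = 11110000 → 4-byte form.
Byte 3 is 0x4A = 01001010, which is not 10xxxxxx — expected a continuation byte.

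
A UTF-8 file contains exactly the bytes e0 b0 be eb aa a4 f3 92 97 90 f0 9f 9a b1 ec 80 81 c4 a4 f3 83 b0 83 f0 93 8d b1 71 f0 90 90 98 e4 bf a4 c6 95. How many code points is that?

12

Byte at offset 0: 0xE0 = 11100000 → 3-byte char (#1). Advance 3.
Byte at offset 3: 0xEB = 11101011 → 3-byte char (#2). Advance 3.
Byte at offset 6: 0xF3 = 11110011 → 4-byte char (#3). Advance 4.
Byte at offset 10: 0xF0 = 11110000 → 4-byte char (#4). Advance 4.
Byte at offset 14: 0xEC = 11101100 → 3-byte char (#5). Advance 3.
Byte at offset 17: 0xC4 = 11000100 → 2-byte char (#6). Advance 2.
Byte at offset 19: 0xF3 = 11110011 → 4-byte char (#7). Advance 4.
Byte at offset 23: 0xF0 = 11110000 → 4-byte char (#8). Advance 4.
Byte at offset 27: 0x71 = 01110001 → 1-byte char (#9). Advance 1.
Byte at offset 28: 0xF0 = 11110000 → 4-byte char (#10). Advance 4.
Byte at offset 32: 0xE4 = 11100100 → 3-byte char (#11). Advance 3.
Byte at offset 35: 0xC6 = 11000110 → 2-byte char (#12). Advance 2.
Reached end at offset 37 after 12 code points.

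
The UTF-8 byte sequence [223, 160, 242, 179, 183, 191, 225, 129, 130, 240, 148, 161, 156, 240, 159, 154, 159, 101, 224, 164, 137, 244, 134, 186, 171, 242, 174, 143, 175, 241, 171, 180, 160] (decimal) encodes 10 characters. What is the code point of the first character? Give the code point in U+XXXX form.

U+07E0

Offset 0: leading byte 0xDF = 11011111 → 2-byte char #1 = DF A0.
Leading byte 0xDF = 11011111 matches 110xxxxx → 2-byte sequence.
Byte 1: 0xDF = 11011111, payload 11111 (5 bits).
Byte 2: 0xA0 = 10100000 (10xxxxxx ✓), payload 100000.
Concatenate: 11111100000 = 0x7E0 (11 bits → U+07E0).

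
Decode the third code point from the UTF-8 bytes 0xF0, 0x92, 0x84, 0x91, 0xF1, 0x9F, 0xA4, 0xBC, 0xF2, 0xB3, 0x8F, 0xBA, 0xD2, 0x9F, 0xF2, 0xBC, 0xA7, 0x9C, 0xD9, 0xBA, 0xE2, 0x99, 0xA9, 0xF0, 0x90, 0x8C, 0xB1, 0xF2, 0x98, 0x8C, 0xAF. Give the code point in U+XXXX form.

Offset 0: leading byte 0xF0 = 11110000 → 4-byte char #1 = F0 92 84 91.
Offset 4: leading byte 0xF1 = 11110001 → 4-byte char #2 = F1 9F A4 BC.
Offset 8: leading byte 0xF2 = 11110010 → 4-byte char #3 = F2 B3 8F BA.
Leading byte 0xF2 = 11110010 matches 11110xxx → 4-byte sequence.
Byte 1: 0xF2 = 11110010, payload 010 (3 bits).
Byte 2: 0xB3 = 10110011 (10xxxxxx ✓), payload 110011.
Byte 3: 0x8F = 10001111 (10xxxxxx ✓), payload 001111.
Byte 4: 0xBA = 10111010 (10xxxxxx ✓), payload 111010.
Concatenate: 010110011001111111010 = 0xB33FA (21 bits → U+B33FA).

U+B33FA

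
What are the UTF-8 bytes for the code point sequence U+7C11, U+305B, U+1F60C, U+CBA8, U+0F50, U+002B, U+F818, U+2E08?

E7 B0 91 E3 81 9B F0 9F 98 8C EC AE A8 E0 BD 90 2B EF A0 98 E2 B8 88

U+7C11: 3-byte form → E7 B0 91.
U+305B: 3-byte form → E3 81 9B.
U+1F60C: 4-byte form → F0 9F 98 8C.
U+CBA8: 3-byte form → EC AE A8.
U+0F50: 3-byte form → E0 BD 90.
U+002B: 1-byte form → 2B.
U+F818: 3-byte form → EF A0 98.
U+2E08: 3-byte form → E2 B8 88.
Concatenated (23 bytes): E7 B0 91 E3 81 9B F0 9F 98 8C EC AE A8 E0 BD 90 2B EF A0 98 E2 B8 88.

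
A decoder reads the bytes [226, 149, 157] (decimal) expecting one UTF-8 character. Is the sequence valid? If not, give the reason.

valid

Leading byte 0xE2 = 11100010 → 3-byte form.
Continuation bytes 0x95=10010101, 0x9D=10011101 all match 10xxxxxx.
Decoded value 0x255D is ≥ 0x800 (shortest form) and not a surrogate.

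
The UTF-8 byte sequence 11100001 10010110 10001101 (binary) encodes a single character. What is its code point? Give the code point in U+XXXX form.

Leading byte 0xE1 = 11100001 matches 1110xxxx → 3-byte sequence.
Byte 1: 0xE1 = 11100001, payload 0001 (4 bits).
Byte 2: 0x96 = 10010110 (10xxxxxx ✓), payload 010110.
Byte 3: 0x8D = 10001101 (10xxxxxx ✓), payload 001101.
Concatenate: 0001010110001101 = 0x158D (16 bits → U+158D).

U+158D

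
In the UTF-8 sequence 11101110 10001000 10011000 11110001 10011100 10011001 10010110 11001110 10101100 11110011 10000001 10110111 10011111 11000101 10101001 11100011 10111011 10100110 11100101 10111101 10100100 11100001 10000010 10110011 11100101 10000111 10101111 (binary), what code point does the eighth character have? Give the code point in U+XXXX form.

Offset 0: leading byte 0xEE = 11101110 → 3-byte char #1 = EE 88 98.
Offset 3: leading byte 0xF1 = 11110001 → 4-byte char #2 = F1 9C 99 96.
Offset 7: leading byte 0xCE = 11001110 → 2-byte char #3 = CE AC.
Offset 9: leading byte 0xF3 = 11110011 → 4-byte char #4 = F3 81 B7 9F.
Offset 13: leading byte 0xC5 = 11000101 → 2-byte char #5 = C5 A9.
Offset 15: leading byte 0xE3 = 11100011 → 3-byte char #6 = E3 BB A6.
Offset 18: leading byte 0xE5 = 11100101 → 3-byte char #7 = E5 BD A4.
Offset 21: leading byte 0xE1 = 11100001 → 3-byte char #8 = E1 82 B3.
Leading byte 0xE1 = 11100001 matches 1110xxxx → 3-byte sequence.
Byte 1: 0xE1 = 11100001, payload 0001 (4 bits).
Byte 2: 0x82 = 10000010 (10xxxxxx ✓), payload 000010.
Byte 3: 0xB3 = 10110011 (10xxxxxx ✓), payload 110011.
Concatenate: 0001000010110011 = 0x10B3 (16 bits → U+10B3).

U+10B3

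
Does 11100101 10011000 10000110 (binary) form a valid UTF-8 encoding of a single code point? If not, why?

Leading byte 0xE5 = 11100101 → 3-byte form.
Continuation bytes 0x98=10011000, 0x86=10000110 all match 10xxxxxx.
Decoded value 0x5606 is ≥ 0x800 (shortest form) and not a surrogate.

valid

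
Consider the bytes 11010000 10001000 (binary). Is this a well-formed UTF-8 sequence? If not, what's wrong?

valid

Leading byte 0xD0 = 11010000 → 2-byte form.
Continuation bytes 0x88=10001000 all match 10xxxxxx.
Decoded value 0x408 is ≥ 0x80 (shortest form) and not a surrogate.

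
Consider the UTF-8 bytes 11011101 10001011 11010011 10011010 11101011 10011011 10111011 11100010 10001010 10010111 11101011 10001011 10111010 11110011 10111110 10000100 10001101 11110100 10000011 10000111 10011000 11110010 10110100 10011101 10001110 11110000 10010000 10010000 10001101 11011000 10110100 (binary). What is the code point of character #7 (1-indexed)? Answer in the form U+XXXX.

U+1031D8

Offset 0: leading byte 0xDD = 11011101 → 2-byte char #1 = DD 8B.
Offset 2: leading byte 0xD3 = 11010011 → 2-byte char #2 = D3 9A.
Offset 4: leading byte 0xEB = 11101011 → 3-byte char #3 = EB 9B BB.
Offset 7: leading byte 0xE2 = 11100010 → 3-byte char #4 = E2 8A 97.
Offset 10: leading byte 0xEB = 11101011 → 3-byte char #5 = EB 8B BA.
Offset 13: leading byte 0xF3 = 11110011 → 4-byte char #6 = F3 BE 84 8D.
Offset 17: leading byte 0xF4 = 11110100 → 4-byte char #7 = F4 83 87 98.
Leading byte 0xF4 = 11110100 matches 11110xxx → 4-byte sequence.
Byte 1: 0xF4 = 11110100, payload 100 (3 bits).
Byte 2: 0x83 = 10000011 (10xxxxxx ✓), payload 000011.
Byte 3: 0x87 = 10000111 (10xxxxxx ✓), payload 000111.
Byte 4: 0x98 = 10011000 (10xxxxxx ✓), payload 011000.
Concatenate: 100000011000111011000 = 0x1031D8 (21 bits → U+1031D8).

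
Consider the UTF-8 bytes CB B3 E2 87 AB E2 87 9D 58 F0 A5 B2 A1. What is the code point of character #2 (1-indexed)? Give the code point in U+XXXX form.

U+21EB

Offset 0: leading byte 0xCB = 11001011 → 2-byte char #1 = CB B3.
Offset 2: leading byte 0xE2 = 11100010 → 3-byte char #2 = E2 87 AB.
Leading byte 0xE2 = 11100010 matches 1110xxxx → 3-byte sequence.
Byte 1: 0xE2 = 11100010, payload 0010 (4 bits).
Byte 2: 0x87 = 10000111 (10xxxxxx ✓), payload 000111.
Byte 3: 0xAB = 10101011 (10xxxxxx ✓), payload 101011.
Concatenate: 0010000111101011 = 0x21EB (16 bits → U+21EB).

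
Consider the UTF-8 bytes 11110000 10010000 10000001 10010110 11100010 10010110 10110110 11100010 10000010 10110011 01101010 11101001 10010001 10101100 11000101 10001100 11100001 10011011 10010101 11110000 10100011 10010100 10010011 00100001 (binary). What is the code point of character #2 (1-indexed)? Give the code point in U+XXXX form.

Offset 0: leading byte 0xF0 = 11110000 → 4-byte char #1 = F0 90 81 96.
Offset 4: leading byte 0xE2 = 11100010 → 3-byte char #2 = E2 96 B6.
Leading byte 0xE2 = 11100010 matches 1110xxxx → 3-byte sequence.
Byte 1: 0xE2 = 11100010, payload 0010 (4 bits).
Byte 2: 0x96 = 10010110 (10xxxxxx ✓), payload 010110.
Byte 3: 0xB6 = 10110110 (10xxxxxx ✓), payload 110110.
Concatenate: 0010010110110110 = 0x25B6 (16 bits → U+25B6).

U+25B6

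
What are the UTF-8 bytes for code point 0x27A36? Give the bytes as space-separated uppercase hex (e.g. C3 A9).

F0 A7 A8 B6

U+27A36 = 0x27A36 = 162358 decimal. In range U+10000–U+10FFFF → 4-byte form: 11110xxx 10xxxxxx 10xxxxxx 10xxxxxx.
Binary (21 bits): 000100111101000110110.
Split 3+6+6+6: 000 | 100111 | 101000 | 110110.
Byte 1: 11110000 = 0xF0.
Byte 2: 10100111 = 0xA7.
Byte 3: 10101000 = 0xA8.
Byte 4: 10110110 = 0xB6.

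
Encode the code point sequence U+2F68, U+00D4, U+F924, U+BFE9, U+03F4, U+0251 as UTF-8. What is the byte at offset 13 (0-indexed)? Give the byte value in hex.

0xC9

U+2F68 → 3-byte form E2 BD A8 at offsets 0–2.
U+00D4 → 2-byte form C3 94 at offsets 3–4.
U+F924 → 3-byte form EF A4 A4 at offsets 5–7.
U+BFE9 → 3-byte form EB BF A9 at offsets 8–10.
U+03F4 → 2-byte form CF B4 at offsets 11–12.
U+0251 → 2-byte form C9 91 at offsets 13–14.
Offset 13 falls in char 6's range; it's byte 1 of C9 91 = 0xC9.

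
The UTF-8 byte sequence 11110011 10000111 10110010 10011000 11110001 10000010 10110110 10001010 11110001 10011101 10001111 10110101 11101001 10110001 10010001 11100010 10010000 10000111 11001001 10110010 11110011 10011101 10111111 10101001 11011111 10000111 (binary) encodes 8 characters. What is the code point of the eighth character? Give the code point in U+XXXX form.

U+07C7

Offset 0: leading byte 0xF3 = 11110011 → 4-byte char #1 = F3 87 B2 98.
Offset 4: leading byte 0xF1 = 11110001 → 4-byte char #2 = F1 82 B6 8A.
Offset 8: leading byte 0xF1 = 11110001 → 4-byte char #3 = F1 9D 8F B5.
Offset 12: leading byte 0xE9 = 11101001 → 3-byte char #4 = E9 B1 91.
Offset 15: leading byte 0xE2 = 11100010 → 3-byte char #5 = E2 90 87.
Offset 18: leading byte 0xC9 = 11001001 → 2-byte char #6 = C9 B2.
Offset 20: leading byte 0xF3 = 11110011 → 4-byte char #7 = F3 9D BF A9.
Offset 24: leading byte 0xDF = 11011111 → 2-byte char #8 = DF 87.
Leading byte 0xDF = 11011111 matches 110xxxxx → 2-byte sequence.
Byte 1: 0xDF = 11011111, payload 11111 (5 bits).
Byte 2: 0x87 = 10000111 (10xxxxxx ✓), payload 000111.
Concatenate: 11111000111 = 0x7C7 (11 bits → U+07C7).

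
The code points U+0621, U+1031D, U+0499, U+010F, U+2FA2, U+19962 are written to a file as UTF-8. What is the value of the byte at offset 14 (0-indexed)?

U+0621 → 2-byte form D8 A1 at offsets 0–1.
U+1031D → 4-byte form F0 90 8C 9D at offsets 2–5.
U+0499 → 2-byte form D2 99 at offsets 6–7.
U+010F → 2-byte form C4 8F at offsets 8–9.
U+2FA2 → 3-byte form E2 BE A2 at offsets 10–12.
U+19962 → 4-byte form F0 99 A5 A2 at offsets 13–16.
Offset 14 falls in char 6's range; it's byte 2 of F0 99 A5 A2 = 0x99.

0x99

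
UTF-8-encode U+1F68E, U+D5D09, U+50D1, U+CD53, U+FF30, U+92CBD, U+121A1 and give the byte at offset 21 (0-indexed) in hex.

U+1F68E → 4-byte form F0 9F 9A 8E at offsets 0–3.
U+D5D09 → 4-byte form F3 95 B4 89 at offsets 4–7.
U+50D1 → 3-byte form E5 83 91 at offsets 8–10.
U+CD53 → 3-byte form EC B5 93 at offsets 11–13.
U+FF30 → 3-byte form EF BC B0 at offsets 14–16.
U+92CBD → 4-byte form F2 92 B2 BD at offsets 17–20.
U+121A1 → 4-byte form F0 92 86 A1 at offsets 21–24.
Offset 21 falls in char 7's range; it's byte 1 of F0 92 86 A1 = 0xF0.

0xF0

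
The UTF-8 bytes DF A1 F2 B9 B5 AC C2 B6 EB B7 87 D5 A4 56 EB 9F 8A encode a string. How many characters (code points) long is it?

7

Byte at offset 0: 0xDF = 11011111 → 2-byte char (#1). Advance 2.
Byte at offset 2: 0xF2 = 11110010 → 4-byte char (#2). Advance 4.
Byte at offset 6: 0xC2 = 11000010 → 2-byte char (#3). Advance 2.
Byte at offset 8: 0xEB = 11101011 → 3-byte char (#4). Advance 3.
Byte at offset 11: 0xD5 = 11010101 → 2-byte char (#5). Advance 2.
Byte at offset 13: 0x56 = 01010110 → 1-byte char (#6). Advance 1.
Byte at offset 14: 0xEB = 11101011 → 3-byte char (#7). Advance 3.
Reached end at offset 17 after 7 code points.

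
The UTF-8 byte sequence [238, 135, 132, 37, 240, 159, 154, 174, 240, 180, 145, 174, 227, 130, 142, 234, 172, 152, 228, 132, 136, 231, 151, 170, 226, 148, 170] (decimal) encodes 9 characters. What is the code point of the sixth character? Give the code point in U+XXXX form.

U+AB18

Offset 0: leading byte 0xEE = 11101110 → 3-byte char #1 = EE 87 84.
Offset 3: leading byte 0x25 = 00100101 → 1-byte char #2 = 25.
Offset 4: leading byte 0xF0 = 11110000 → 4-byte char #3 = F0 9F 9A AE.
Offset 8: leading byte 0xF0 = 11110000 → 4-byte char #4 = F0 B4 91 AE.
Offset 12: leading byte 0xE3 = 11100011 → 3-byte char #5 = E3 82 8E.
Offset 15: leading byte 0xEA = 11101010 → 3-byte char #6 = EA AC 98.
Leading byte 0xEA = 11101010 matches 1110xxxx → 3-byte sequence.
Byte 1: 0xEA = 11101010, payload 1010 (4 bits).
Byte 2: 0xAC = 10101100 (10xxxxxx ✓), payload 101100.
Byte 3: 0x98 = 10011000 (10xxxxxx ✓), payload 011000.
Concatenate: 1010101100011000 = 0xAB18 (16 bits → U+AB18).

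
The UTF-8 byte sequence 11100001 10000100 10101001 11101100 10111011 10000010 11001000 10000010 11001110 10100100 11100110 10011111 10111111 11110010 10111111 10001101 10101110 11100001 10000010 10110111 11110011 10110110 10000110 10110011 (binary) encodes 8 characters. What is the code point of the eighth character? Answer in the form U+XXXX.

Offset 0: leading byte 0xE1 = 11100001 → 3-byte char #1 = E1 84 A9.
Offset 3: leading byte 0xEC = 11101100 → 3-byte char #2 = EC BB 82.
Offset 6: leading byte 0xC8 = 11001000 → 2-byte char #3 = C8 82.
Offset 8: leading byte 0xCE = 11001110 → 2-byte char #4 = CE A4.
Offset 10: leading byte 0xE6 = 11100110 → 3-byte char #5 = E6 9F BF.
Offset 13: leading byte 0xF2 = 11110010 → 4-byte char #6 = F2 BF 8D AE.
Offset 17: leading byte 0xE1 = 11100001 → 3-byte char #7 = E1 82 B7.
Offset 20: leading byte 0xF3 = 11110011 → 4-byte char #8 = F3 B6 86 B3.
Leading byte 0xF3 = 11110011 matches 11110xxx → 4-byte sequence.
Byte 1: 0xF3 = 11110011, payload 011 (3 bits).
Byte 2: 0xB6 = 10110110 (10xxxxxx ✓), payload 110110.
Byte 3: 0x86 = 10000110 (10xxxxxx ✓), payload 000110.
Byte 4: 0xB3 = 10110011 (10xxxxxx ✓), payload 110011.
Concatenate: 011110110000110110011 = 0xF61B3 (21 bits → U+F61B3).

U+F61B3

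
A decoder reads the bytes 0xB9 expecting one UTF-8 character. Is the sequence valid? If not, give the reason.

Byte 0xB9 = 10111001 has the form 10xxxxxx — a continuation byte — but there is no preceding leading byte.

invalid (continuation byte with no leading byte)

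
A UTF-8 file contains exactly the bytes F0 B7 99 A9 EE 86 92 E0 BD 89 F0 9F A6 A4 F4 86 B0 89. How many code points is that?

5

Byte at offset 0: 0xF0 = 11110000 → 4-byte char (#1). Advance 4.
Byte at offset 4: 0xEE = 11101110 → 3-byte char (#2). Advance 3.
Byte at offset 7: 0xE0 = 11100000 → 3-byte char (#3). Advance 3.
Byte at offset 10: 0xF0 = 11110000 → 4-byte char (#4). Advance 4.
Byte at offset 14: 0xF4 = 11110100 → 4-byte char (#5). Advance 4.
Reached end at offset 18 after 5 code points.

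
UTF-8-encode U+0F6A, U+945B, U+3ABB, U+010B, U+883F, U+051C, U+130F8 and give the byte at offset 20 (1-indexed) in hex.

0xB8

1-indexed offset 20 is 0-indexed offset 19.
U+0F6A → 3-byte form E0 BD AA at offsets 0–2.
U+945B → 3-byte form E9 91 9B at offsets 3–5.
U+3ABB → 3-byte form E3 AA BB at offsets 6–8.
U+010B → 2-byte form C4 8B at offsets 9–10.
U+883F → 3-byte form E8 A0 BF at offsets 11–13.
U+051C → 2-byte form D4 9C at offsets 14–15.
U+130F8 → 4-byte form F0 93 83 B8 at offsets 16–19.
Offset 19 falls in char 7's range; it's byte 4 of F0 93 83 B8 = 0xB8.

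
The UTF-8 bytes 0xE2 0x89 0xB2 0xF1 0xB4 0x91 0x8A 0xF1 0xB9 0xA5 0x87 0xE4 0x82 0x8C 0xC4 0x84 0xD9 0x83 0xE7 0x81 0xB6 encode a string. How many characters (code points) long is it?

Byte at offset 0: 0xE2 = 11100010 → 3-byte char (#1). Advance 3.
Byte at offset 3: 0xF1 = 11110001 → 4-byte char (#2). Advance 4.
Byte at offset 7: 0xF1 = 11110001 → 4-byte char (#3). Advance 4.
Byte at offset 11: 0xE4 = 11100100 → 3-byte char (#4). Advance 3.
Byte at offset 14: 0xC4 = 11000100 → 2-byte char (#5). Advance 2.
Byte at offset 16: 0xD9 = 11011001 → 2-byte char (#6). Advance 2.
Byte at offset 18: 0xE7 = 11100111 → 3-byte char (#7). Advance 3.
Reached end at offset 21 after 7 code points.

7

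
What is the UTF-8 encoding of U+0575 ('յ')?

D5 B5

U+0575 = 0x575 = 1397 decimal. In range U+0080–U+07FF → 2-byte form: 110xxxxx 10xxxxxx.
Binary (11 bits): 10101110101.
Split 5+6: 10101 | 110101.
Byte 1: 11010101 = 0xD5.
Byte 2: 10110101 = 0xB5.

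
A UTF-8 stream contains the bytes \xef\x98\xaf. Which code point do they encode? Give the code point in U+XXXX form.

Leading byte 0xEF = 11101111 matches 1110xxxx → 3-byte sequence.
Byte 1: 0xEF = 11101111, payload 1111 (4 bits).
Byte 2: 0x98 = 10011000 (10xxxxxx ✓), payload 011000.
Byte 3: 0xAF = 10101111 (10xxxxxx ✓), payload 101111.
Concatenate: 1111011000101111 = 0xF62F (16 bits → U+F62F).

U+F62F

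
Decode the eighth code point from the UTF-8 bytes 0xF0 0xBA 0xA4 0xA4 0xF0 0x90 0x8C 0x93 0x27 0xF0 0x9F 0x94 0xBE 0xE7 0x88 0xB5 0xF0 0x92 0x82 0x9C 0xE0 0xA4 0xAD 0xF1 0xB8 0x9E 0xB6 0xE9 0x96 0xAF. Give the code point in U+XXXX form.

U+787B6

Offset 0: leading byte 0xF0 = 11110000 → 4-byte char #1 = F0 BA A4 A4.
Offset 4: leading byte 0xF0 = 11110000 → 4-byte char #2 = F0 90 8C 93.
Offset 8: leading byte 0x27 = 00100111 → 1-byte char #3 = 27.
Offset 9: leading byte 0xF0 = 11110000 → 4-byte char #4 = F0 9F 94 BE.
Offset 13: leading byte 0xE7 = 11100111 → 3-byte char #5 = E7 88 B5.
Offset 16: leading byte 0xF0 = 11110000 → 4-byte char #6 = F0 92 82 9C.
Offset 20: leading byte 0xE0 = 11100000 → 3-byte char #7 = E0 A4 AD.
Offset 23: leading byte 0xF1 = 11110001 → 4-byte char #8 = F1 B8 9E B6.
Leading byte 0xF1 = 11110001 matches 11110xxx → 4-byte sequence.
Byte 1: 0xF1 = 11110001, payload 001 (3 bits).
Byte 2: 0xB8 = 10111000 (10xxxxxx ✓), payload 111000.
Byte 3: 0x9E = 10011110 (10xxxxxx ✓), payload 011110.
Byte 4: 0xB6 = 10110110 (10xxxxxx ✓), payload 110110.
Concatenate: 001111000011110110110 = 0x787B6 (21 bits → U+787B6).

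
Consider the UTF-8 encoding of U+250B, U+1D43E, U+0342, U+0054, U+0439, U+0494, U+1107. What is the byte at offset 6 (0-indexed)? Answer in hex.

U+250B → 3-byte form E2 94 8B at offsets 0–2.
U+1D43E → 4-byte form F0 9D 90 BE at offsets 3–6.
Offset 6 falls in char 2's range; it's byte 4 of F0 9D 90 BE = 0xBE.

0xBE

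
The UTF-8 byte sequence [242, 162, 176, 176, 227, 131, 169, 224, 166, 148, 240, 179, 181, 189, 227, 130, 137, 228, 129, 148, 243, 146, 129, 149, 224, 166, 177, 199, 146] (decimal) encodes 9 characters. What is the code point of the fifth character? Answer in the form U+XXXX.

Offset 0: leading byte 0xF2 = 11110010 → 4-byte char #1 = F2 A2 B0 B0.
Offset 4: leading byte 0xE3 = 11100011 → 3-byte char #2 = E3 83 A9.
Offset 7: leading byte 0xE0 = 11100000 → 3-byte char #3 = E0 A6 94.
Offset 10: leading byte 0xF0 = 11110000 → 4-byte char #4 = F0 B3 B5 BD.
Offset 14: leading byte 0xE3 = 11100011 → 3-byte char #5 = E3 82 89.
Leading byte 0xE3 = 11100011 matches 1110xxxx → 3-byte sequence.
Byte 1: 0xE3 = 11100011, payload 0011 (4 bits).
Byte 2: 0x82 = 10000010 (10xxxxxx ✓), payload 000010.
Byte 3: 0x89 = 10001001 (10xxxxxx ✓), payload 001001.
Concatenate: 0011000010001001 = 0x3089 (16 bits → U+3089).

U+3089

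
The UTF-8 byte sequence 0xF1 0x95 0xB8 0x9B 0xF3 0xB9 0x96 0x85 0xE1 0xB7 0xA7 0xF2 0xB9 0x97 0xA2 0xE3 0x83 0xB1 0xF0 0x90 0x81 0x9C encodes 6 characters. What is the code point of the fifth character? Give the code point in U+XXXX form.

Offset 0: leading byte 0xF1 = 11110001 → 4-byte char #1 = F1 95 B8 9B.
Offset 4: leading byte 0xF3 = 11110011 → 4-byte char #2 = F3 B9 96 85.
Offset 8: leading byte 0xE1 = 11100001 → 3-byte char #3 = E1 B7 A7.
Offset 11: leading byte 0xF2 = 11110010 → 4-byte char #4 = F2 B9 97 A2.
Offset 15: leading byte 0xE3 = 11100011 → 3-byte char #5 = E3 83 B1.
Leading byte 0xE3 = 11100011 matches 1110xxxx → 3-byte sequence.
Byte 1: 0xE3 = 11100011, payload 0011 (4 bits).
Byte 2: 0x83 = 10000011 (10xxxxxx ✓), payload 000011.
Byte 3: 0xB1 = 10110001 (10xxxxxx ✓), payload 110001.
Concatenate: 0011000011110001 = 0x30F1 (16 bits → U+30F1).

U+30F1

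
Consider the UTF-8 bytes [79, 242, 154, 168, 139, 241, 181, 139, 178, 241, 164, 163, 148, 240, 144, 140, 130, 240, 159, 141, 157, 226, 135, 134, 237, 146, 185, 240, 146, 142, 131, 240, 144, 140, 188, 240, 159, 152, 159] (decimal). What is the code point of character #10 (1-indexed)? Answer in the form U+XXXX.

U+1033C

Offset 0: leading byte 0x4F = 01001111 → 1-byte char #1 = 4F.
Offset 1: leading byte 0xF2 = 11110010 → 4-byte char #2 = F2 9A A8 8B.
Offset 5: leading byte 0xF1 = 11110001 → 4-byte char #3 = F1 B5 8B B2.
Offset 9: leading byte 0xF1 = 11110001 → 4-byte char #4 = F1 A4 A3 94.
Offset 13: leading byte 0xF0 = 11110000 → 4-byte char #5 = F0 90 8C 82.
Offset 17: leading byte 0xF0 = 11110000 → 4-byte char #6 = F0 9F 8D 9D.
Offset 21: leading byte 0xE2 = 11100010 → 3-byte char #7 = E2 87 86.
Offset 24: leading byte 0xED = 11101101 → 3-byte char #8 = ED 92 B9.
Offset 27: leading byte 0xF0 = 11110000 → 4-byte char #9 = F0 92 8E 83.
Offset 31: leading byte 0xF0 = 11110000 → 4-byte char #10 = F0 90 8C BC.
Leading byte 0xF0 = 11110000 matches 11110xxx → 4-byte sequence.
Byte 1: 0xF0 = 11110000, payload 000 (3 bits).
Byte 2: 0x90 = 10010000 (10xxxxxx ✓), payload 010000.
Byte 3: 0x8C = 10001100 (10xxxxxx ✓), payload 001100.
Byte 4: 0xBC = 10111100 (10xxxxxx ✓), payload 111100.
Concatenate: 000010000001100111100 = 0x1033C (21 bits → U+1033C).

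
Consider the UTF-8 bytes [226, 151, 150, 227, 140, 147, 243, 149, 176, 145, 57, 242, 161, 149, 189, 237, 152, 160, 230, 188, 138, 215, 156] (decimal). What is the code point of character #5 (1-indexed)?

Offset 0: leading byte 0xE2 = 11100010 → 3-byte char #1 = E2 97 96.
Offset 3: leading byte 0xE3 = 11100011 → 3-byte char #2 = E3 8C 93.
Offset 6: leading byte 0xF3 = 11110011 → 4-byte char #3 = F3 95 B0 91.
Offset 10: leading byte 0x39 = 00111001 → 1-byte char #4 = 39.
Offset 11: leading byte 0xF2 = 11110010 → 4-byte char #5 = F2 A1 95 BD.
Leading byte 0xF2 = 11110010 matches 11110xxx → 4-byte sequence.
Byte 1: 0xF2 = 11110010, payload 010 (3 bits).
Byte 2: 0xA1 = 10100001 (10xxxxxx ✓), payload 100001.
Byte 3: 0x95 = 10010101 (10xxxxxx ✓), payload 010101.
Byte 4: 0xBD = 10111101 (10xxxxxx ✓), payload 111101.
Concatenate: 010100001010101111101 = 0xA157D (21 bits → U+A157D).

U+A157D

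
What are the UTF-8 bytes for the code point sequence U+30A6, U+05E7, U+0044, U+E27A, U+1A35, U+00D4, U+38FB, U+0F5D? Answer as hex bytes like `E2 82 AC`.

E3 82 A6 D7 A7 44 EE 89 BA E1 A8 B5 C3 94 E3 A3 BB E0 BD 9D

U+30A6: 3-byte form → E3 82 A6.
U+05E7: 2-byte form → D7 A7.
U+0044: 1-byte form → 44.
U+E27A: 3-byte form → EE 89 BA.
U+1A35: 3-byte form → E1 A8 B5.
U+00D4: 2-byte form → C3 94.
U+38FB: 3-byte form → E3 A3 BB.
U+0F5D: 3-byte form → E0 BD 9D.
Concatenated (20 bytes): E3 82 A6 D7 A7 44 EE 89 BA E1 A8 B5 C3 94 E3 A3 BB E0 BD 9D.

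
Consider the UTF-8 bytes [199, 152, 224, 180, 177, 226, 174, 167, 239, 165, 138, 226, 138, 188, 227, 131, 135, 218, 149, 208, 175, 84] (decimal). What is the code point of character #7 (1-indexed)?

U+0695

Offset 0: leading byte 0xC7 = 11000111 → 2-byte char #1 = C7 98.
Offset 2: leading byte 0xE0 = 11100000 → 3-byte char #2 = E0 B4 B1.
Offset 5: leading byte 0xE2 = 11100010 → 3-byte char #3 = E2 AE A7.
Offset 8: leading byte 0xEF = 11101111 → 3-byte char #4 = EF A5 8A.
Offset 11: leading byte 0xE2 = 11100010 → 3-byte char #5 = E2 8A BC.
Offset 14: leading byte 0xE3 = 11100011 → 3-byte char #6 = E3 83 87.
Offset 17: leading byte 0xDA = 11011010 → 2-byte char #7 = DA 95.
Leading byte 0xDA = 11011010 matches 110xxxxx → 2-byte sequence.
Byte 1: 0xDA = 11011010, payload 11010 (5 bits).
Byte 2: 0x95 = 10010101 (10xxxxxx ✓), payload 010101.
Concatenate: 11010010101 = 0x695 (11 bits → U+0695).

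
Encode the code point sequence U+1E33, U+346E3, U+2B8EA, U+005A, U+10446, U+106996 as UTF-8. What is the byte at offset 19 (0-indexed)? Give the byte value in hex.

0x96

U+1E33 → 3-byte form E1 B8 B3 at offsets 0–2.
U+346E3 → 4-byte form F0 B4 9B A3 at offsets 3–6.
U+2B8EA → 4-byte form F0 AB A3 AA at offsets 7–10.
U+005A → 1-byte form 5A at offsets 11–11.
U+10446 → 4-byte form F0 90 91 86 at offsets 12–15.
U+106996 → 4-byte form F4 86 A6 96 at offsets 16–19.
Offset 19 falls in char 6's range; it's byte 4 of F4 86 A6 96 = 0x96.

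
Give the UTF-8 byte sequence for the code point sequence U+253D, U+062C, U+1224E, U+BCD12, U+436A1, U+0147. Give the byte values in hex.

E2 94 BD D8 AC F0 92 89 8E F2 BC B4 92 F1 83 9A A1 C5 87

U+253D: 3-byte form → E2 94 BD.
U+062C: 2-byte form → D8 AC.
U+1224E: 4-byte form → F0 92 89 8E.
U+BCD12: 4-byte form → F2 BC B4 92.
U+436A1: 4-byte form → F1 83 9A A1.
U+0147: 2-byte form → C5 87.
Concatenated (19 bytes): E2 94 BD D8 AC F0 92 89 8E F2 BC B4 92 F1 83 9A A1 C5 87.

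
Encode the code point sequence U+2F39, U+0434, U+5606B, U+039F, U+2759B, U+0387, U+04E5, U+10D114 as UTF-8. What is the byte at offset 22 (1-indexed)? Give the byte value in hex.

1-indexed offset 22 is 0-indexed offset 21.
U+2F39 → 3-byte form E2 BC B9 at offsets 0–2.
U+0434 → 2-byte form D0 B4 at offsets 3–4.
U+5606B → 4-byte form F1 96 81 AB at offsets 5–8.
U+039F → 2-byte form CE 9F at offsets 9–10.
U+2759B → 4-byte form F0 A7 96 9B at offsets 11–14.
U+0387 → 2-byte form CE 87 at offsets 15–16.
U+04E5 → 2-byte form D3 A5 at offsets 17–18.
U+10D114 → 4-byte form F4 8D 84 94 at offsets 19–22.
Offset 21 falls in char 8's range; it's byte 3 of F4 8D 84 94 = 0x84.

0x84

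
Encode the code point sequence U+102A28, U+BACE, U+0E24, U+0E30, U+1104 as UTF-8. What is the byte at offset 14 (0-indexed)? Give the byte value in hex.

0x84

U+102A28 → 4-byte form F4 82 A8 A8 at offsets 0–3.
U+BACE → 3-byte form EB AB 8E at offsets 4–6.
U+0E24 → 3-byte form E0 B8 A4 at offsets 7–9.
U+0E30 → 3-byte form E0 B8 B0 at offsets 10–12.
U+1104 → 3-byte form E1 84 84 at offsets 13–15.
Offset 14 falls in char 5's range; it's byte 2 of E1 84 84 = 0x84.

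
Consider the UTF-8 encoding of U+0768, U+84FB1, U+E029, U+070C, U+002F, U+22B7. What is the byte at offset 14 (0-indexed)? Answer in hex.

U+0768 → 2-byte form DD A8 at offsets 0–1.
U+84FB1 → 4-byte form F2 84 BE B1 at offsets 2–5.
U+E029 → 3-byte form EE 80 A9 at offsets 6–8.
U+070C → 2-byte form DC 8C at offsets 9–10.
U+002F → 1-byte form 2F at offsets 11–11.
U+22B7 → 3-byte form E2 8A B7 at offsets 12–14.
Offset 14 falls in char 6's range; it's byte 3 of E2 8A B7 = 0xB7.

0xB7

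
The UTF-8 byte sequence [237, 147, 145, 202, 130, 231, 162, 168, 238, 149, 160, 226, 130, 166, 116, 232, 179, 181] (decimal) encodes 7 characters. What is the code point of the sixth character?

Offset 0: leading byte 0xED = 11101101 → 3-byte char #1 = ED 93 91.
Offset 3: leading byte 0xCA = 11001010 → 2-byte char #2 = CA 82.
Offset 5: leading byte 0xE7 = 11100111 → 3-byte char #3 = E7 A2 A8.
Offset 8: leading byte 0xEE = 11101110 → 3-byte char #4 = EE 95 A0.
Offset 11: leading byte 0xE2 = 11100010 → 3-byte char #5 = E2 82 A6.
Offset 14: leading byte 0x74 = 01110100 → 1-byte char #6 = 74.
Leading byte 0x74 = 01110100 matches 0xxxxxxx → 1-byte sequence.
Byte 1: 0x74 = 01110100, payload 1110100 (7 bits).
Concatenate: 1110100 = 0x74 (7 bits → U+0074).

U+0074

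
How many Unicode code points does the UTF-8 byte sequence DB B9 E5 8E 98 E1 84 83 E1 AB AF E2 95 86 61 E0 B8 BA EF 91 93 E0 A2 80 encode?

9

Byte at offset 0: 0xDB = 11011011 → 2-byte char (#1). Advance 2.
Byte at offset 2: 0xE5 = 11100101 → 3-byte char (#2). Advance 3.
Byte at offset 5: 0xE1 = 11100001 → 3-byte char (#3). Advance 3.
Byte at offset 8: 0xE1 = 11100001 → 3-byte char (#4). Advance 3.
Byte at offset 11: 0xE2 = 11100010 → 3-byte char (#5). Advance 3.
Byte at offset 14: 0x61 = 01100001 → 1-byte char (#6). Advance 1.
Byte at offset 15: 0xE0 = 11100000 → 3-byte char (#7). Advance 3.
Byte at offset 18: 0xEF = 11101111 → 3-byte char (#8). Advance 3.
Byte at offset 21: 0xE0 = 11100000 → 3-byte char (#9). Advance 3.
Reached end at offset 24 after 9 code points.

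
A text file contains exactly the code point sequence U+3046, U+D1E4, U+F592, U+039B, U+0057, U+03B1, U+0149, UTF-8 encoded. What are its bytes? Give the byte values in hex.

E3 81 86 ED 87 A4 EF 96 92 CE 9B 57 CE B1 C5 89

U+3046: 3-byte form → E3 81 86.
U+D1E4: 3-byte form → ED 87 A4.
U+F592: 3-byte form → EF 96 92.
U+039B: 2-byte form → CE 9B.
U+0057: 1-byte form → 57.
U+03B1: 2-byte form → CE B1.
U+0149: 2-byte form → C5 89.
Concatenated (16 bytes): E3 81 86 ED 87 A4 EF 96 92 CE 9B 57 CE B1 C5 89.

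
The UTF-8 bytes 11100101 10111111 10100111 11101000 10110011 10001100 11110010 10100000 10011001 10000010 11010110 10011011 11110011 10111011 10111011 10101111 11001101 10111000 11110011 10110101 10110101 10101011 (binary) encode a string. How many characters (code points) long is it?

Byte at offset 0: 0xE5 = 11100101 → 3-byte char (#1). Advance 3.
Byte at offset 3: 0xE8 = 11101000 → 3-byte char (#2). Advance 3.
Byte at offset 6: 0xF2 = 11110010 → 4-byte char (#3). Advance 4.
Byte at offset 10: 0xD6 = 11010110 → 2-byte char (#4). Advance 2.
Byte at offset 12: 0xF3 = 11110011 → 4-byte char (#5). Advance 4.
Byte at offset 16: 0xCD = 11001101 → 2-byte char (#6). Advance 2.
Byte at offset 18: 0xF3 = 11110011 → 4-byte char (#7). Advance 4.
Reached end at offset 22 after 7 code points.

7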